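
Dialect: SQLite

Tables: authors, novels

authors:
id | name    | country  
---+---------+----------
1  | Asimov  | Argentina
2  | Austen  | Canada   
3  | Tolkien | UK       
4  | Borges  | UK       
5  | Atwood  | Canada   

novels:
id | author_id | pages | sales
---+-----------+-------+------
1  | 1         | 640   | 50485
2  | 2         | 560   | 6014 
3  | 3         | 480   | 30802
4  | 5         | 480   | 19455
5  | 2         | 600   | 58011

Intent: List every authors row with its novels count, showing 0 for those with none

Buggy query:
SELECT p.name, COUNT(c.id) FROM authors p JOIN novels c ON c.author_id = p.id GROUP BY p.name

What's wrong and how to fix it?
Bug: An inner join excludes parents with zero children

Fix: Switch to LEFT JOIN to retain unmatched parent rows

Corrected query:
SELECT p.name, COUNT(c.id) FROM authors p LEFT JOIN novels c ON c.author_id = p.id GROUP BY p.name

Result:
name    | COUNT(c.id)
--------+------------
Asimov  | 1          
Atwood  | 1          
Austen  | 2          
Borges  | 0          
Tolkien | 1          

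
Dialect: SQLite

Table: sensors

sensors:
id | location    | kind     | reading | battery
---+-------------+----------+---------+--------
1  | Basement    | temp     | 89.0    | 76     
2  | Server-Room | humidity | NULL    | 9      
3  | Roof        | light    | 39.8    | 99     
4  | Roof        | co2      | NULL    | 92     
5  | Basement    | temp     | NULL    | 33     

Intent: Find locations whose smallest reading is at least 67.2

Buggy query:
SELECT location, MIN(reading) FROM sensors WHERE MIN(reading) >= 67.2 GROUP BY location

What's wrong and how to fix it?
Bug: MIN() in WHERE is a misuse of aggregate

Fix: Replace WHERE with HAVING after the GROUP BY

Corrected query:
SELECT location, MIN(reading) FROM sensors GROUP BY location HAVING MIN(reading) >= 67.2

Result:
location | MIN(reading)
---------+-------------
Basement | 89          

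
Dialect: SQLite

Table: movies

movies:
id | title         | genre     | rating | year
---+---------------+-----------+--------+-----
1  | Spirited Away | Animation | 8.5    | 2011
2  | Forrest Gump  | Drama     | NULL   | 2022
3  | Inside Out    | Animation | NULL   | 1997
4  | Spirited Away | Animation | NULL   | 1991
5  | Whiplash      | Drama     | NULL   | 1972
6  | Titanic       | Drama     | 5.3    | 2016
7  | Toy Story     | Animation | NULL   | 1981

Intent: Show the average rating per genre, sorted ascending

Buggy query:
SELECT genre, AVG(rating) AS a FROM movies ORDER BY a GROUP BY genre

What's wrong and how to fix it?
Bug: GROUP BY must precede ORDER BY

Fix: Reorder: SELECT … FROM … GROUP BY … ORDER BY …

Corrected query:
SELECT genre, AVG(rating) AS a FROM movies GROUP BY genre ORDER BY a

Result:
genre     | a  
----------+----
Drama     | 5.3
Animation | 8.5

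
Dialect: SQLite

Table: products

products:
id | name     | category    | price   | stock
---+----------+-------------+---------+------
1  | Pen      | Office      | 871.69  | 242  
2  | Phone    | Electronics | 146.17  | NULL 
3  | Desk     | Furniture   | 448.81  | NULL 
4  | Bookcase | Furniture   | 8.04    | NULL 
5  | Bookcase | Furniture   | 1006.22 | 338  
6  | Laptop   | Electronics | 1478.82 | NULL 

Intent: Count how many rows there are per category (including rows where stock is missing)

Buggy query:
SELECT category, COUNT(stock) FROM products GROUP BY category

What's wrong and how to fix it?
Bug: COUNT(stock) skips NULLs, so groups with missing stock are undercounted

Fix: Replace COUNT(stock) with COUNT(*)

Corrected query:
SELECT category, COUNT(*) FROM products GROUP BY category

Result:
category    | COUNT(*)
------------+---------
Electronics | 2       
Furniture   | 3       
Office      | 1       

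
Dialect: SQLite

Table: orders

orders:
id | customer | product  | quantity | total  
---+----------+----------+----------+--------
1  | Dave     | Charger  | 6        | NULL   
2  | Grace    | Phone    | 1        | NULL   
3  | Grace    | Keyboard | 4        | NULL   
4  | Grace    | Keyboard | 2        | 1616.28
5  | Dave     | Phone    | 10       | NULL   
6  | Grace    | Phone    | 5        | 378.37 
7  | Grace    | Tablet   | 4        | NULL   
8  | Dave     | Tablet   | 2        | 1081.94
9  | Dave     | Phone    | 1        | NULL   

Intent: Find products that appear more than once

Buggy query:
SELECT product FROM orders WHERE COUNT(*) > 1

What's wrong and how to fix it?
Bug: WHERE can't reference COUNT(*); aggregates are computed after WHERE

Fix: Group first, then use HAVING for the count condition

Corrected query:
SELECT product FROM orders GROUP BY product HAVING COUNT(*) > 1

Result:
product 
--------
Keyboard
Phone   
Tablet  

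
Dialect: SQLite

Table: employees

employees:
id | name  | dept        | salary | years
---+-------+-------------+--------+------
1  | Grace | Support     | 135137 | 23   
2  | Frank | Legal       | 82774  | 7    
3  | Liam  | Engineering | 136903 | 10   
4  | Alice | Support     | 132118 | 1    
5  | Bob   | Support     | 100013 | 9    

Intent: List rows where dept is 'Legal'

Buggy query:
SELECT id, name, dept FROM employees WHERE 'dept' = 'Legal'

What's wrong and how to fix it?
Bug: Single quotes denote string literals in SQL; the column name is being compared as a constant string

Fix: Reference the column as dept without single quotes

Corrected query:
SELECT id, name, dept FROM employees WHERE dept = 'Legal'

Result:
id | name  | dept 
---+-------+------
2  | Frank | Legal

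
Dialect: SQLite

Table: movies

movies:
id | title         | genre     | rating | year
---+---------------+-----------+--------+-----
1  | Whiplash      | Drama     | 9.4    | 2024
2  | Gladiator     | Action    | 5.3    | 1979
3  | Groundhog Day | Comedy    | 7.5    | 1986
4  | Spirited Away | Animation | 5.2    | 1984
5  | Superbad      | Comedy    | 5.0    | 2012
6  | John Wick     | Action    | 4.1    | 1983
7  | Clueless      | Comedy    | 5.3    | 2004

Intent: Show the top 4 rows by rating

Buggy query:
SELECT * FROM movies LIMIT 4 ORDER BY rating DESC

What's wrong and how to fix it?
Bug: ORDER BY cannot follow LIMIT; LIMIT is the final clause

Fix: Sort with ORDER BY, then apply LIMIT

Corrected query:
SELECT * FROM movies ORDER BY rating DESC LIMIT 4

Result:
id | title         | genre  | rating | year
---+---------------+--------+--------+-----
1  | Whiplash      | Drama  | 9.4    | 2024
3  | Groundhog Day | Comedy | 7.5    | 1986
2  | Gladiator     | Action | 5.3    | 1979
7  | Clueless      | Comedy | 5.3    | 2004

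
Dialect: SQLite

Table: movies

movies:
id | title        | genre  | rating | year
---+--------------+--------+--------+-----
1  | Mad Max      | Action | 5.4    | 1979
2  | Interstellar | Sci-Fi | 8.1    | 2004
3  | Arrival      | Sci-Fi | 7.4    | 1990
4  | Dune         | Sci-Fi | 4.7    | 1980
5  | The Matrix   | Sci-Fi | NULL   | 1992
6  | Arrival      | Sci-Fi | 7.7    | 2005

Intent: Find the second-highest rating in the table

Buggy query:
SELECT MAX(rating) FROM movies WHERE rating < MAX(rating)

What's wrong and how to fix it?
Bug: MAX(rating) on the right of the comparison is an aggregate-in-WHERE error

Fix: Compute the overall MAX in a subquery, then take MAX of rows below it

Corrected query:
SELECT MAX(rating) FROM movies WHERE rating < (SELECT MAX(rating) FROM movies)

Result:
MAX(rating)
-----------
7.7        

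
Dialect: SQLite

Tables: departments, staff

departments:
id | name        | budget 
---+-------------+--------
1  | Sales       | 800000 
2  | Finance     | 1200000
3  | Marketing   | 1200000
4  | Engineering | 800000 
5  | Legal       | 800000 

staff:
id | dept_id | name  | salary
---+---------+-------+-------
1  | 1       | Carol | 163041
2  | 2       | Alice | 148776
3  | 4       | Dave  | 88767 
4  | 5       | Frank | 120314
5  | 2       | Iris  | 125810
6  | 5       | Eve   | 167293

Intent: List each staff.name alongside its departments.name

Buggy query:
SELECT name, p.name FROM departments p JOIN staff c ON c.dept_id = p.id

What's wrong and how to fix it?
Bug: 'name' exists in both joined tables, so the database can't tell which one is meant

Fix: Prefix ambiguous columns with the table alias

Corrected query:
SELECT c.name, p.name FROM departments p JOIN staff c ON c.dept_id = p.id

Result:
name  | name       
------+------------
Carol | Sales      
Alice | Finance    
Dave  | Engineering
Frank | Legal      
Iris  | Finance    
Eve   | Legal      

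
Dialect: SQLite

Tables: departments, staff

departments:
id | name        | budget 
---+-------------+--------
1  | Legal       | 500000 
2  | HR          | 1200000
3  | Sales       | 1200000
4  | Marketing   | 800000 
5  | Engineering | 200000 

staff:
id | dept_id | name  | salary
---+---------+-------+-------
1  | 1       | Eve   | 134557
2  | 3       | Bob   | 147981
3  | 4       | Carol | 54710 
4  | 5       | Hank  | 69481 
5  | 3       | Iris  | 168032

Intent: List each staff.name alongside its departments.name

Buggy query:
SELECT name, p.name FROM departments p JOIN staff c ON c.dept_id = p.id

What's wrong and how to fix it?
Bug: Both tables have a 'name' column; the unqualified reference is ambiguous

Fix: Prefix ambiguous columns with the table alias

Corrected query:
SELECT c.name, p.name FROM departments p JOIN staff c ON c.dept_id = p.id

Result:
name  | name       
------+------------
Eve   | Legal      
Bob   | Sales      
Carol | Marketing  
Hank  | Engineering
Iris  | Sales      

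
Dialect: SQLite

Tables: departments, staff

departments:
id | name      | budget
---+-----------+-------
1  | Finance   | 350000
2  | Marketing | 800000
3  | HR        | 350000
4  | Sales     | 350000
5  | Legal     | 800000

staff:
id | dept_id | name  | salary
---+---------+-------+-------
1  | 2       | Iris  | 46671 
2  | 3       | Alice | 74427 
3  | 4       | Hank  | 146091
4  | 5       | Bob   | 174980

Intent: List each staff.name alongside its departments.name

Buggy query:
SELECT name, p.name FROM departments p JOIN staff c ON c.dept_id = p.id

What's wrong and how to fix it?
Bug: 'name' exists in both joined tables, so the database can't tell which one is meant

Fix: Prefix ambiguous columns with the table alias

Corrected query:
SELECT c.name, p.name FROM departments p JOIN staff c ON c.dept_id = p.id

Result:
name  | name     
------+----------
Iris  | Marketing
Alice | HR       
Hank  | Sales    
Bob   | Legal    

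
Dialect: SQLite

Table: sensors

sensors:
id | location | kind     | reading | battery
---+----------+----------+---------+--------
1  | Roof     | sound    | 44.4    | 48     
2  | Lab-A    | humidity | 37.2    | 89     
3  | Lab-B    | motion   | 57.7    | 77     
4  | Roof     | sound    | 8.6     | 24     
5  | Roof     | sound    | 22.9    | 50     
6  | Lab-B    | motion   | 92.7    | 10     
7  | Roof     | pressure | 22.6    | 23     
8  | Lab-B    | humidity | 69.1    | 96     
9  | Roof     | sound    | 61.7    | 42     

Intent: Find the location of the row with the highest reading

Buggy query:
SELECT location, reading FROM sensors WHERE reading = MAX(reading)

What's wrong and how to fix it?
Bug: MAX(reading) is an aggregate and cannot be used directly in WHERE

Fix: Wrap MAX in a scalar subquery so WHERE compares against a single value

Corrected query:
SELECT location, reading FROM sensors WHERE reading = (SELECT MAX(reading) FROM sensors)

Result:
location | reading
---------+--------
Lab-B    | 92.7   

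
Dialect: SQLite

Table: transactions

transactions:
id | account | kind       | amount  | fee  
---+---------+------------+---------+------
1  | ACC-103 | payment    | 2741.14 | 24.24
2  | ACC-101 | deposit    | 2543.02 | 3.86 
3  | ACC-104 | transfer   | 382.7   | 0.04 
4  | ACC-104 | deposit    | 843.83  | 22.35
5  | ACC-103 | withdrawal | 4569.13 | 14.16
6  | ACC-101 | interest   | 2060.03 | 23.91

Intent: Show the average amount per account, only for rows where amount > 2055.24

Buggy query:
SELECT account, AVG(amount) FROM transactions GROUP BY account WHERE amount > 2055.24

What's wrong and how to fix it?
Bug: WHERE cannot follow GROUP BY

Fix: Place WHERE between FROM and GROUP BY

Corrected query:
SELECT account, AVG(amount) FROM transactions WHERE amount > 2055.24 GROUP BY account

Result:
account | AVG(amount)
--------+------------
ACC-101 | 2301.525   
ACC-103 | 3655.135   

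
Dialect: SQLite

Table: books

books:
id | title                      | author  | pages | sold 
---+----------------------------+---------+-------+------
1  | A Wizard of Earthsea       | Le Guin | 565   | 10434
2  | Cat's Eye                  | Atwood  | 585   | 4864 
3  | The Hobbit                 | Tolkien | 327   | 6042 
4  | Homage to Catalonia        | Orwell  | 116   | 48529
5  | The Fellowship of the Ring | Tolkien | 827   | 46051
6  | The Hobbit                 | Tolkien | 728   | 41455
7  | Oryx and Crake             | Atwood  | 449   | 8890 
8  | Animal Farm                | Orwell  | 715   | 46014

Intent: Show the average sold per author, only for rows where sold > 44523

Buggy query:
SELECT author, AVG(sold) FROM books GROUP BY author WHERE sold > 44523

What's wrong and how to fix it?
Bug: Row-level WHERE must come before GROUP BY in the clause order

Fix: Move the WHERE clause before GROUP BY

Corrected query:
SELECT author, AVG(sold) FROM books WHERE sold > 44523 GROUP BY author

Result:
author  | AVG(sold)
--------+----------
Orwell  | 47271.5  
Tolkien | 46051    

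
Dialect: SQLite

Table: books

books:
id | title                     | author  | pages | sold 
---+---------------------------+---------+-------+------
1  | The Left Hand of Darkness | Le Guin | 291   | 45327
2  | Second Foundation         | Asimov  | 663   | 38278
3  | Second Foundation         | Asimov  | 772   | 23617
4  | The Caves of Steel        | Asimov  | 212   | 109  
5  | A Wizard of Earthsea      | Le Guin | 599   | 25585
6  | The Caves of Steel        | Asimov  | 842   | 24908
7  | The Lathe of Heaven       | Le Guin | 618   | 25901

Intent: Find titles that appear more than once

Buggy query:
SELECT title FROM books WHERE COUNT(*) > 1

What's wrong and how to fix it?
Bug: COUNT(*) is an aggregate and cannot be used in WHERE

Fix: Group first, then use HAVING for the count condition

Corrected query:
SELECT title FROM books GROUP BY title HAVING COUNT(*) > 1

Result:
title             
------------------
Second Foundation 
The Caves of Steel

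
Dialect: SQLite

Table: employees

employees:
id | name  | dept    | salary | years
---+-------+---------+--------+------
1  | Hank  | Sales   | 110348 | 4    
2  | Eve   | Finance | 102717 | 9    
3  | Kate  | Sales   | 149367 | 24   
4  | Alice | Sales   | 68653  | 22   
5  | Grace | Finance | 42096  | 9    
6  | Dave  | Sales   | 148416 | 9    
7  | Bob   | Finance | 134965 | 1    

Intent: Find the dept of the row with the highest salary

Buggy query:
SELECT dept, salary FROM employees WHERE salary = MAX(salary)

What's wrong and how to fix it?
Bug: MAX(salary) is an aggregate and cannot be used directly in WHERE

Fix: Wrap MAX in a scalar subquery so WHERE compares against a single value

Corrected query:
SELECT dept, salary FROM employees WHERE salary = (SELECT MAX(salary) FROM employees)

Result:
dept  | salary
------+-------
Sales | 149367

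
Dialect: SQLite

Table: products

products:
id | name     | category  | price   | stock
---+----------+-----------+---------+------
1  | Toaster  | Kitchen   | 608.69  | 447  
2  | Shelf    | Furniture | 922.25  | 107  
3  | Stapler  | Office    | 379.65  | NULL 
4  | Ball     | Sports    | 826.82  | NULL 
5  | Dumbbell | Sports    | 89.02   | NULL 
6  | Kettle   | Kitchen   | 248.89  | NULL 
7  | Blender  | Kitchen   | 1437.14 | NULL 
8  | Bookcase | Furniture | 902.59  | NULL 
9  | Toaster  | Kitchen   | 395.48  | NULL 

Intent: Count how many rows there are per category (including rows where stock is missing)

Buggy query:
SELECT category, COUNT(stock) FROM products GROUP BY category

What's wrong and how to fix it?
Bug: COUNT(column) counts non-NULL values only; rows with NULL stock aren't counted

Fix: Use COUNT(*) to count all rows regardless of NULL

Corrected query:
SELECT category, COUNT(*) FROM products GROUP BY category

Result:
category  | COUNT(*)
----------+---------
Furniture | 2       
Kitchen   | 4       
Office    | 1       
Sports    | 2       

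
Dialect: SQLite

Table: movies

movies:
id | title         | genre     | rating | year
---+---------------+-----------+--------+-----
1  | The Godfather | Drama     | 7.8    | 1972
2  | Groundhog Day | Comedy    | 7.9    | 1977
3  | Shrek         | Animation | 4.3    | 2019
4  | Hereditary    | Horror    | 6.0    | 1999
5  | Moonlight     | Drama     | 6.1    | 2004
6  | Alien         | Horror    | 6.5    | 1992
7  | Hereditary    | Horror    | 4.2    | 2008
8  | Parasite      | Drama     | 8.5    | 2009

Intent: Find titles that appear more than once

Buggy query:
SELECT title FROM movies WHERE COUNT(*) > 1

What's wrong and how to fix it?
Bug: WHERE can't reference COUNT(*); aggregates are computed after WHERE

Fix: GROUP BY title, then filter groups with HAVING COUNT(*) > 1

Corrected query:
SELECT title FROM movies GROUP BY title HAVING COUNT(*) > 1

Result:
title     
----------
Hereditary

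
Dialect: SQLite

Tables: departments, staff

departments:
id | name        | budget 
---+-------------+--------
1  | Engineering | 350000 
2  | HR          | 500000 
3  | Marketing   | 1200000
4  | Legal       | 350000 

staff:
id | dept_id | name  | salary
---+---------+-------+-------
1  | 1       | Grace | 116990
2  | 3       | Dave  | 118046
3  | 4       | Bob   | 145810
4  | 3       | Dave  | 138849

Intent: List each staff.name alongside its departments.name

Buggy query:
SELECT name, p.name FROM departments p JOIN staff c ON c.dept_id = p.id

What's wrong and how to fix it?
Bug: 'name' exists in both joined tables, so the database can't tell which one is meant

Fix: Prefix ambiguous columns with the table alias

Corrected query:
SELECT c.name, p.name FROM departments p JOIN staff c ON c.dept_id = p.id

Result:
name  | name       
------+------------
Grace | Engineering
Dave  | Marketing  
Bob   | Legal      
Dave  | Marketing  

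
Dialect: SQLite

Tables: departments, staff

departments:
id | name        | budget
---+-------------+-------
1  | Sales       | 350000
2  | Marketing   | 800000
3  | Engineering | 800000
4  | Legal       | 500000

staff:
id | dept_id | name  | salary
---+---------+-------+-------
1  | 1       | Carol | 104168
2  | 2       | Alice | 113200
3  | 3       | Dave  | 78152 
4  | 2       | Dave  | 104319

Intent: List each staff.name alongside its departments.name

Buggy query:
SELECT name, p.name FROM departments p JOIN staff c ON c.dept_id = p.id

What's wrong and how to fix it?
Bug: 'name' exists in both joined tables, so the database can't tell which one is meant

Fix: Qualify the column with its table alias (c.name)

Corrected query:
SELECT c.name, p.name FROM departments p JOIN staff c ON c.dept_id = p.id

Result:
name  | name       
------+------------
Carol | Sales      
Alice | Marketing  
Dave  | Engineering
Dave  | Marketing  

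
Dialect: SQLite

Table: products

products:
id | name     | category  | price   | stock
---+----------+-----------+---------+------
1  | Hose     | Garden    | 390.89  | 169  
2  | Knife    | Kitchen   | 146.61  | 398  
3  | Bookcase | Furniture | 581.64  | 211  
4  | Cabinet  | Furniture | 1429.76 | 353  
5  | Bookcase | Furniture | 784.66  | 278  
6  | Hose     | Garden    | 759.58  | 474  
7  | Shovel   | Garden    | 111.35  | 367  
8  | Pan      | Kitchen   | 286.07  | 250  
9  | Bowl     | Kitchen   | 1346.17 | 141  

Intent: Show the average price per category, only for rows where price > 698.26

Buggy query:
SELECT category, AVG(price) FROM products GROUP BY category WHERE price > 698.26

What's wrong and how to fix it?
Bug: WHERE cannot follow GROUP BY

Fix: Place WHERE between FROM and GROUP BY

Corrected query:
SELECT category, AVG(price) FROM products WHERE price > 698.26 GROUP BY category

Result:
category  | AVG(price)
----------+-----------
Furniture | 1107.21   
Garden    | 759.58    
Kitchen   | 1346.17   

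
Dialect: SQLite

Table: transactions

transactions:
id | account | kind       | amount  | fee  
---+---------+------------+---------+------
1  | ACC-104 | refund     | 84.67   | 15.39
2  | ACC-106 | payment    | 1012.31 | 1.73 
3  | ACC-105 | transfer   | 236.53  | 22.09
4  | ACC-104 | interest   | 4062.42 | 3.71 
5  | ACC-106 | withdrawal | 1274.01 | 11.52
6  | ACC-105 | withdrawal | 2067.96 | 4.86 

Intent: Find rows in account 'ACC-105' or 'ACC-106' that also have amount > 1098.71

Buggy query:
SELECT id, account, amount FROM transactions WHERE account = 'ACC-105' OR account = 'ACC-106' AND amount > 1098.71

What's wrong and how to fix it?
Bug: AND binds tighter than OR, so this parses as account = 'ACC-105' OR (account = 'ACC-106' AND amount > 1098.71)

Fix: Group the OR with parentheses (or use IN), then AND the threshold

Corrected query:
SELECT id, account, amount FROM transactions WHERE (account = 'ACC-105' OR account = 'ACC-106') AND amount > 1098.71

Result:
id | account | amount 
---+---------+--------
5  | ACC-106 | 1274.01
6  | ACC-105 | 2067.96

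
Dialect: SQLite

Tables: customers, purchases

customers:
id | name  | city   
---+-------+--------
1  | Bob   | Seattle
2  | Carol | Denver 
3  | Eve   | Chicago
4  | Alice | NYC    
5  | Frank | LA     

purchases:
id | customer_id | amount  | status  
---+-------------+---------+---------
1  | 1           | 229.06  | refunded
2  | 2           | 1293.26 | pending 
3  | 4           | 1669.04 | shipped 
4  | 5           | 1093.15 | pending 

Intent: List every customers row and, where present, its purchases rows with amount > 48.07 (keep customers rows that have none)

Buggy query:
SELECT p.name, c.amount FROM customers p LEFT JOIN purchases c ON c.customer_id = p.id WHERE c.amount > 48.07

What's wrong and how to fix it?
Bug: A WHERE condition on the right-hand table after LEFT JOIN drops unmatched parents

Fix: Put 'c.amount > 48.07' in the JOIN's ON clause instead of WHERE

Corrected query:
SELECT p.name, c.amount FROM customers p LEFT JOIN purchases c ON c.customer_id = p.id AND c.amount > 48.07

Result:
name  | amount 
------+--------
Bob   | 229.06 
Carol | 1293.26
Eve   | NULL   
Alice | 1669.04
Frank | 1093.15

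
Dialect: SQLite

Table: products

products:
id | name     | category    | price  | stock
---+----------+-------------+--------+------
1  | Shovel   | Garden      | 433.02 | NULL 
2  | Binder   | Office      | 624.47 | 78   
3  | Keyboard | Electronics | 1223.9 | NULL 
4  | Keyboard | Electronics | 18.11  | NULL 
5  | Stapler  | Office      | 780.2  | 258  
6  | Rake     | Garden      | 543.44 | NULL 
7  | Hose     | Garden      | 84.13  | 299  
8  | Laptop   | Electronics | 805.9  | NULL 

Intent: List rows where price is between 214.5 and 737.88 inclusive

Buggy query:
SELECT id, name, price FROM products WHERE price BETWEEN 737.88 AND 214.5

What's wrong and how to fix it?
Bug: The bounds are reversed; BETWEEN a AND b requires a <= b to match anything

Fix: Swap the bounds so the smaller value comes first

Corrected query:
SELECT id, name, price FROM products WHERE price BETWEEN 214.5 AND 737.88

Result:
id | name   | price 
---+--------+-------
1  | Shovel | 433.02
2  | Binder | 624.47
6  | Rake   | 543.44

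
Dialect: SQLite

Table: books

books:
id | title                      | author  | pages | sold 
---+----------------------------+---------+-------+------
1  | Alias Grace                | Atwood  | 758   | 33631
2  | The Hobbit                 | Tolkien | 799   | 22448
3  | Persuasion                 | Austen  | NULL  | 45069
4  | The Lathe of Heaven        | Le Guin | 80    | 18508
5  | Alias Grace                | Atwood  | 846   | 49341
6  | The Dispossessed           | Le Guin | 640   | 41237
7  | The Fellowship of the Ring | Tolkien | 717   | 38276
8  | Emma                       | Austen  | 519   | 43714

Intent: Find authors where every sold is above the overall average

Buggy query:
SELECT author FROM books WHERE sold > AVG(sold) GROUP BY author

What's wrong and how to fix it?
Bug: WHERE evaluates per row before aggregation, so AVG() is unavailable

Fix: Use a subquery for AVG and a HAVING MIN(...) filter so the condition holds for every row in the group

Corrected query:
SELECT author FROM books GROUP BY author HAVING MIN(sold) > (SELECT AVG(sold) FROM books)

Result:
author
------
Austen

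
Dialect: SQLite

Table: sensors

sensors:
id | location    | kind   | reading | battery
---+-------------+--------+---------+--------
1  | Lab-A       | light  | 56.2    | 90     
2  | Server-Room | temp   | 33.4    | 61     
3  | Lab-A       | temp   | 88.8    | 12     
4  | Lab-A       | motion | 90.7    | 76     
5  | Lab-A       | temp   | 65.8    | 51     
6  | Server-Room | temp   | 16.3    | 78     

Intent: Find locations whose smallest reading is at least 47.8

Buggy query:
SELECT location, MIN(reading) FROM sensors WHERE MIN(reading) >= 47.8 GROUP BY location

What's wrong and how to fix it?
Bug: MIN() in WHERE is a misuse of aggregate

Fix: Replace WHERE with HAVING after the GROUP BY

Corrected query:
SELECT location, MIN(reading) FROM sensors GROUP BY location HAVING MIN(reading) >= 47.8

Result:
location | MIN(reading)
---------+-------------
Lab-A    | 56.2        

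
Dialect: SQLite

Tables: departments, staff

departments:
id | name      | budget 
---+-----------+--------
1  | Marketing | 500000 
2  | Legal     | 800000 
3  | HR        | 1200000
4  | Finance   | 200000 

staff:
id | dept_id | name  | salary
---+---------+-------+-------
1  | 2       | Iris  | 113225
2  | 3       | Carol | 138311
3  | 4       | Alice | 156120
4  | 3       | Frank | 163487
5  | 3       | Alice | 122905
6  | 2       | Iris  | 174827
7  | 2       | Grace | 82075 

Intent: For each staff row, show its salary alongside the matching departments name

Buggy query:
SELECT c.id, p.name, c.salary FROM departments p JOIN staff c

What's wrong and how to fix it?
Bug: Missing join condition: each staff row is matched to all departments rows instead of just its own

Fix: Specify the join condition linking the foreign key to the parent id

Corrected query:
SELECT c.id, p.name, c.salary FROM departments p JOIN staff c ON c.dept_id = p.id

Result:
id | name    | salary
---+---------+-------
1  | Legal   | 113225
2  | HR      | 138311
3  | Finance | 156120
4  | HR      | 163487
5  | HR      | 122905
6  | Legal   | 174827
7  | Legal   | 82075 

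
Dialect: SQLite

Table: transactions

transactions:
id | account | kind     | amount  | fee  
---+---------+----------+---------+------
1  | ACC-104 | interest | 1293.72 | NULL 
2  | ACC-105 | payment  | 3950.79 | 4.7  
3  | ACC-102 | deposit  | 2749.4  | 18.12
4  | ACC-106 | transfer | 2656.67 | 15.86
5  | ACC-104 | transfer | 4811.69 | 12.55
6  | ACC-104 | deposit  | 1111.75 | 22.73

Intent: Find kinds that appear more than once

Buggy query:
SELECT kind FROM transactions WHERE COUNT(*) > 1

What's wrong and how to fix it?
Bug: WHERE can't reference COUNT(*); aggregates are computed after WHERE

Fix: GROUP BY kind, then filter groups with HAVING COUNT(*) > 1

Corrected query:
SELECT kind FROM transactions GROUP BY kind HAVING COUNT(*) > 1

Result:
kind    
--------
deposit 
transfer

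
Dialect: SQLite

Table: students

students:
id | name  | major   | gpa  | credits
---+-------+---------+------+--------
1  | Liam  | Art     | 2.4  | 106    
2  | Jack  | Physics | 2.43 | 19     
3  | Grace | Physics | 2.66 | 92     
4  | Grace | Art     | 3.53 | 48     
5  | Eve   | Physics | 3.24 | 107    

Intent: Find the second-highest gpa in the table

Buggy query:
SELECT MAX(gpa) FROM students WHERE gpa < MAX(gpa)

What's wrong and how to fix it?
Bug: The inner MAX is an aggregate inside WHERE, which is not allowed

Fix: Compute the overall MAX in a subquery, then take MAX of rows below it

Corrected query:
SELECT MAX(gpa) FROM students WHERE gpa < (SELECT MAX(gpa) FROM students)

Result:
MAX(gpa)
--------
3.24    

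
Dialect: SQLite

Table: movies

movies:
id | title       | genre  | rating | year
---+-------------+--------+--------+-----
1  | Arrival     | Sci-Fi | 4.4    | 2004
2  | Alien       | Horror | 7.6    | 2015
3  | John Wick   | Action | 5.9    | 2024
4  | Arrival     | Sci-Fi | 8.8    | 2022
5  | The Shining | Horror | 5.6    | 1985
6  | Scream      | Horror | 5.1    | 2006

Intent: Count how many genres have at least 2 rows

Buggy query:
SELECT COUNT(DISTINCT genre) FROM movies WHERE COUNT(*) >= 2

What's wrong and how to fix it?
Bug: COUNT(*) cannot appear in WHERE; the per-group count doesn't exist yet

Fix: Group first with HAVING COUNT(*) >= 2, then COUNT the resulting groups

Corrected query:
SELECT COUNT(*) FROM (SELECT genre FROM movies GROUP BY genre HAVING COUNT(*) >= 2)

Result:
COUNT(*)
--------
2       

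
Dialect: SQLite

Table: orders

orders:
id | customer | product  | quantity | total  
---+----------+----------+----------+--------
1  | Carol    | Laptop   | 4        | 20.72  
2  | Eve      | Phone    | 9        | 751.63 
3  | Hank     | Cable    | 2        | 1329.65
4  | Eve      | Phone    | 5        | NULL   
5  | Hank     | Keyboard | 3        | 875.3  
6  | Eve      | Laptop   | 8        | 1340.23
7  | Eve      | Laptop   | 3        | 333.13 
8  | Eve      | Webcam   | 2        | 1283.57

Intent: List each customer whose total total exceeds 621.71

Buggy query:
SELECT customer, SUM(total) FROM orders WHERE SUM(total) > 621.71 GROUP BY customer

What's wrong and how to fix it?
Bug: WHERE runs before GROUP BY, so aggregates aren't available there

Fix: Move the aggregate condition to a HAVING clause

Corrected query:
SELECT customer, SUM(total) FROM orders GROUP BY customer HAVING SUM(total) > 621.71

Result:
customer | SUM(total)
---------+-----------
Eve      | 3708.56   
Hank     | 2204.95   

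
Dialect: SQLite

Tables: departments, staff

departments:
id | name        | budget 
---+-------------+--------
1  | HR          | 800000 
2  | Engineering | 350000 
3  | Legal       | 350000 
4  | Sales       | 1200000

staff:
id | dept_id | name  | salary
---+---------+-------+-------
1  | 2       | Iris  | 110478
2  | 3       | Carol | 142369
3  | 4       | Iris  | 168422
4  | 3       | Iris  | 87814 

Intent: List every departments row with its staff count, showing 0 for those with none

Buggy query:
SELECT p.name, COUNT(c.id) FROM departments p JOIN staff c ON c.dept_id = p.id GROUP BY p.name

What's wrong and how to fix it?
Bug: INNER JOIN drops departments rows that have no matching staff rows

Fix: Use LEFT JOIN so parents without children still appear (COUNT(c.id) gives 0)

Corrected query:
SELECT p.name, COUNT(c.id) FROM departments p LEFT JOIN staff c ON c.dept_id = p.id GROUP BY p.name

Result:
name        | COUNT(c.id)
------------+------------
Engineering | 1          
HR          | 0          
Legal       | 2          
Sales       | 1          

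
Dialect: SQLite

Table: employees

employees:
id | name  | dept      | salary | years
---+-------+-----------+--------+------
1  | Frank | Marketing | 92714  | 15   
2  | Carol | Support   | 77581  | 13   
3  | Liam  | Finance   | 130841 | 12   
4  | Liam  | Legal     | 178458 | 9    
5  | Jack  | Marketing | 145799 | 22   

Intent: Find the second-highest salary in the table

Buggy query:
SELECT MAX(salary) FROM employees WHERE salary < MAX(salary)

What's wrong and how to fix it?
Bug: MAX(salary) on the right of the comparison is an aggregate-in-WHERE error

Fix: Put the inner MAX in a scalar subquery

Corrected query:
SELECT MAX(salary) FROM employees WHERE salary < (SELECT MAX(salary) FROM employees)

Result:
MAX(salary)
-----------
145799     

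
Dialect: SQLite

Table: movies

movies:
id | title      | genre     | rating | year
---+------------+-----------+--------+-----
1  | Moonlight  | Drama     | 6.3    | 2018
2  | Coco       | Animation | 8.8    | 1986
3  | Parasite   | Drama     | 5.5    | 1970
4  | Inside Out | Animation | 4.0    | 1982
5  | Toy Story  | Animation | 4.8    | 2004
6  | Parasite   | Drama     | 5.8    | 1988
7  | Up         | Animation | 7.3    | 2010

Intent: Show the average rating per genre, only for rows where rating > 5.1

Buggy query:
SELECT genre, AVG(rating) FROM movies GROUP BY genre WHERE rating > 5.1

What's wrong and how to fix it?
Bug: WHERE cannot follow GROUP BY

Fix: Place WHERE between FROM and GROUP BY

Corrected query:
SELECT genre, AVG(rating) FROM movies WHERE rating > 5.1 GROUP BY genre

Result:
genre     | AVG(rating)
----------+------------
Animation | 8.05       
Drama     | 5.866667   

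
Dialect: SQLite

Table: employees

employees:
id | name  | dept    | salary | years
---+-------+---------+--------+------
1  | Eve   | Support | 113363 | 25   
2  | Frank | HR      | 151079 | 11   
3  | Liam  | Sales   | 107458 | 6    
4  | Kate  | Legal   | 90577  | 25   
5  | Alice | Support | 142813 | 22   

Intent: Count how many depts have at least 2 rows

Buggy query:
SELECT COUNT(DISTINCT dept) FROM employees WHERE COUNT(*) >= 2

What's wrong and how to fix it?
Bug: WHERE filters individual rows, not groups, so a group-level COUNT is invalid there

Fix: Use a subquery that GROUPs and filters with HAVING, then count its rows

Corrected query:
SELECT COUNT(*) FROM (SELECT dept FROM employees GROUP BY dept HAVING COUNT(*) >= 2)

Result:
COUNT(*)
--------
1       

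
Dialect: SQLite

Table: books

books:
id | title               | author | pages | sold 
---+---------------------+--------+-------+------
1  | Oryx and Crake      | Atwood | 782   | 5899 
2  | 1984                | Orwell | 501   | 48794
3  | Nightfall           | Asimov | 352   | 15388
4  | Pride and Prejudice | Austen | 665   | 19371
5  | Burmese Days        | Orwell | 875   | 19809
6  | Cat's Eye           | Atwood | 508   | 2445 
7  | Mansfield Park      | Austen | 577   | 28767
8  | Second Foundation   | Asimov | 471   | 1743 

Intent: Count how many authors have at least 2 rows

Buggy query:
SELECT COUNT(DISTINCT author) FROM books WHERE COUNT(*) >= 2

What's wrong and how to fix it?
Bug: WHERE filters individual rows, not groups, so a group-level COUNT is invalid there

Fix: Use a subquery that GROUPs and filters with HAVING, then count its rows

Corrected query:
SELECT COUNT(*) FROM (SELECT author FROM books GROUP BY author HAVING COUNT(*) >= 2)

Result:
COUNT(*)
--------
4       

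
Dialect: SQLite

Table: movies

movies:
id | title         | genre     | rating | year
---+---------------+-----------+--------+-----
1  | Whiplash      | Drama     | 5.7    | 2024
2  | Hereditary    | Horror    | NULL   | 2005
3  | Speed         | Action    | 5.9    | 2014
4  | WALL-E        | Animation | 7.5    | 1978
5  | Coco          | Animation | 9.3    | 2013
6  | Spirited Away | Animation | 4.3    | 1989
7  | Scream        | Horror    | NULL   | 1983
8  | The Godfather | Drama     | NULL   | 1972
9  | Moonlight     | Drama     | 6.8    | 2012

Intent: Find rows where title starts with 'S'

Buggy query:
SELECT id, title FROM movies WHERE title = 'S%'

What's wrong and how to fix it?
Bug: '=' compares the literal string including the % character; pattern matching needs LIKE

Fix: Replace '=' with LIKE so 'S%' is treated as a pattern

Corrected query:
SELECT id, title FROM movies WHERE title LIKE 'S%'

Result:
id | title        
---+--------------
3  | Speed        
6  | Spirited Away
7  | Scream       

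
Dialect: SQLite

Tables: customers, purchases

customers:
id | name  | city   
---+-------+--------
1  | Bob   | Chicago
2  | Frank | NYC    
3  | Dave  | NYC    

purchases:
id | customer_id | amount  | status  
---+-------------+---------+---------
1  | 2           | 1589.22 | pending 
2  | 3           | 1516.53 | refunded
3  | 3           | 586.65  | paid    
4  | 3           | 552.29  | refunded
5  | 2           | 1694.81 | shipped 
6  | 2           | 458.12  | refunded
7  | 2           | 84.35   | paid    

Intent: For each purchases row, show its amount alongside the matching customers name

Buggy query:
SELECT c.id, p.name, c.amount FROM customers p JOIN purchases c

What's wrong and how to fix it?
Bug: Missing join condition: each purchases row is matched to all customers rows instead of just its own

Fix: Add ON c.customer_id = p.id to the JOIN

Corrected query:
SELECT c.id, p.name, c.amount FROM customers p JOIN purchases c ON c.customer_id = p.id

Result:
id | name  | amount 
---+-------+--------
1  | Frank | 1589.22
2  | Dave  | 1516.53
3  | Dave  | 586.65 
4  | Dave  | 552.29 
5  | Frank | 1694.81
6  | Frank | 458.12 
7  | Frank | 84.35  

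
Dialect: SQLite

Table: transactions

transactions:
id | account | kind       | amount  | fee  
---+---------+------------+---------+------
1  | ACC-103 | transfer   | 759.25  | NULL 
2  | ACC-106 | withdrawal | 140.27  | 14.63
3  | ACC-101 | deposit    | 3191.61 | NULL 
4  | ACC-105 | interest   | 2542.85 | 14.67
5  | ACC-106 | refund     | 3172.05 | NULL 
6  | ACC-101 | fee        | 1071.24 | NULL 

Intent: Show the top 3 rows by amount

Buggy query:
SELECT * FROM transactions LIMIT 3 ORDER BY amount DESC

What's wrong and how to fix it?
Bug: ORDER BY cannot follow LIMIT; LIMIT is the final clause

Fix: Sort with ORDER BY, then apply LIMIT

Corrected query:
SELECT * FROM transactions ORDER BY amount DESC LIMIT 3

Result:
id | account | kind     | amount  | fee  
---+---------+----------+---------+------
3  | ACC-101 | deposit  | 3191.61 | NULL 
5  | ACC-106 | refund   | 3172.05 | NULL 
4  | ACC-105 | interest | 2542.85 | 14.67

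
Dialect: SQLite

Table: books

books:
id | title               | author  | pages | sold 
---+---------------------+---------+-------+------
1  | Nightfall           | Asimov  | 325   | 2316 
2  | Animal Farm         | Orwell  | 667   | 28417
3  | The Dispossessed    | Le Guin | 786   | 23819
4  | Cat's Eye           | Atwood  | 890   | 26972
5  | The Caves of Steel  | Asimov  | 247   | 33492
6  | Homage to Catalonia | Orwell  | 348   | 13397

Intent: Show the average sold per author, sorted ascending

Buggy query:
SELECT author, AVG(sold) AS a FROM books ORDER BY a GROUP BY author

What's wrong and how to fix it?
Bug: ORDER BY appears before GROUP BY; SQL clause order requires GROUP BY first

Fix: Move ORDER BY to the end, after GROUP BY

Corrected query:
SELECT author, AVG(sold) AS a FROM books GROUP BY author ORDER BY a

Result:
author  | a    
--------+------
Asimov  | 17904
Orwell  | 20907
Le Guin | 23819
Atwood  | 26972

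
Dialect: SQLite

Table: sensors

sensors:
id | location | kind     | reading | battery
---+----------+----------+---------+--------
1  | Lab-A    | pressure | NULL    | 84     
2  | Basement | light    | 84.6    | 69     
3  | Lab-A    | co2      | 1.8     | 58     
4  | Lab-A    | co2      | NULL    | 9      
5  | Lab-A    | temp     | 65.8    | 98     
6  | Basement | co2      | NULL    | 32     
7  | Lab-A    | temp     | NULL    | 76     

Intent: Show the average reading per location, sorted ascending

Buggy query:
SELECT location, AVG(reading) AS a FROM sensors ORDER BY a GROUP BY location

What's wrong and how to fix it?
Bug: ORDER BY appears before GROUP BY; SQL clause order requires GROUP BY first

Fix: Move ORDER BY to the end, after GROUP BY

Corrected query:
SELECT location, AVG(reading) AS a FROM sensors GROUP BY location ORDER BY a

Result:
location | a   
---------+-----
Lab-A    | 33.8
Basement | 84.6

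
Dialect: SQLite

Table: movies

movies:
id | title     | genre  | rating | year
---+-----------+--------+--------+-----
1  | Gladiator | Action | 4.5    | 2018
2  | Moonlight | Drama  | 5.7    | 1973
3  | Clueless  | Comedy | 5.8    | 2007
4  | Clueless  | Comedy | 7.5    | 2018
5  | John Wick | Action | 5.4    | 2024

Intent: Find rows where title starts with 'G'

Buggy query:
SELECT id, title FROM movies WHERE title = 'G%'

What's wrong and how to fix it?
Bug: Wildcards only work with LIKE; '=' treats '%' as a literal character

Fix: Use LIKE for wildcard pattern matching

Corrected query:
SELECT id, title FROM movies WHERE title LIKE 'G%'

Result:
id | title    
---+----------
1  | Gladiator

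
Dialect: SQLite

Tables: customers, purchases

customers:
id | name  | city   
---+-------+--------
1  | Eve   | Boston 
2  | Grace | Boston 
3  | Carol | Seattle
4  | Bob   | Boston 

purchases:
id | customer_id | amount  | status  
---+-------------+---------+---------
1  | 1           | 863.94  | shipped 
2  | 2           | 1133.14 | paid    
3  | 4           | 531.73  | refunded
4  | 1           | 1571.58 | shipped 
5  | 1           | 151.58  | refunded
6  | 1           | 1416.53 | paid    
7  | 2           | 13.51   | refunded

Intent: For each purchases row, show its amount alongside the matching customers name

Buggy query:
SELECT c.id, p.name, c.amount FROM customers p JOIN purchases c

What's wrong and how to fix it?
Bug: JOIN with no ON clause produces a cartesian product; every purchases row pairs with every customers row

Fix: Add ON c.customer_id = p.id to the JOIN

Corrected query:
SELECT c.id, p.name, c.amount FROM customers p JOIN purchases c ON c.customer_id = p.id

Result:
id | name  | amount 
---+-------+--------
1  | Eve   | 863.94 
2  | Grace | 1133.14
3  | Bob   | 531.73 
4  | Eve   | 1571.58
5  | Eve   | 151.58 
6  | Eve   | 1416.53
7  | Grace | 13.51  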